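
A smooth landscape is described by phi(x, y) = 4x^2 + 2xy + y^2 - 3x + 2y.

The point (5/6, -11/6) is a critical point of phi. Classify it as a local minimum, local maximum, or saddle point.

local minimum

The Hessian of phi is constant: H = [[8, 2], [2, 2]].
det(H) = 8·2 − 2² = 12.
det(H) > 0 and tr(H) = 10 > 0, so H is positive definite and the point is a local minimum.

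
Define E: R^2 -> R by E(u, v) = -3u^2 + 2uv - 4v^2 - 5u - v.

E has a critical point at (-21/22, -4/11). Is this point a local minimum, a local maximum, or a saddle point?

local maximum

The Hessian of E is constant: H = [[-6, 2], [2, -8]].
det(H) = (-6)·(-8) − 2² = 44.
det(H) > 0 and tr(H) = -14 < 0, so H is negative definite and the point is a local maximum.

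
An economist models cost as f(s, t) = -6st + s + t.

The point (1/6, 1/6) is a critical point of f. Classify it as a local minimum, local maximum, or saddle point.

The Hessian of f is constant: H = [[0, -6], [-6, 0]].
det(H) = 0·0 − (-6)² = -36.
Since det(H) < 0, H is indefinite and the critical point is a saddle point.

saddle point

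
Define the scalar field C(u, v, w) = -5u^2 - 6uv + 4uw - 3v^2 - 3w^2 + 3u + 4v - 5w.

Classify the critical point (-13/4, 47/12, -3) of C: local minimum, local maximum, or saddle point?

The Hessian is constant: H = [[-10, -6, 4], [-6, -6, 0], [4, 0, -6]].
Leading principal minors: Δ₁ = -10, Δ₂ = 24, Δ₃ = -48.
The minors alternate sign starting negative (−, +, −), so H is negative definite: a local maximum.

local maximum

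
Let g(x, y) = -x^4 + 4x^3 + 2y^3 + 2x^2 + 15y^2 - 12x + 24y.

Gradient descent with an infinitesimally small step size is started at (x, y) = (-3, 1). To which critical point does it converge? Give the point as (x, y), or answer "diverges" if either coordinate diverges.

diverges

g is separable, so gradient descent decouples: x follows -∂g/∂x, y follows -∂g/∂y.
∂g/∂x = -4(x - 3)(x - 1)(x + 1); at x=-3 this is 192, so x decreases.
∂g/∂y = 6(y + 1)(y + 4); at y=1 this is 60, so y decreases.
The x-coordinate has no critical point in that direction and runs off to infinity.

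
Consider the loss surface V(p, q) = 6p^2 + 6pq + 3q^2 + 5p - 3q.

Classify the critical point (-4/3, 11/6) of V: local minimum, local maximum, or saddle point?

The Hessian of V is constant: H = [[12, 6], [6, 6]].
det(H) = 12·6 − 6² = 36.
det(H) > 0 and tr(H) = 18 > 0, so H is positive definite and the point is a local minimum.

local minimum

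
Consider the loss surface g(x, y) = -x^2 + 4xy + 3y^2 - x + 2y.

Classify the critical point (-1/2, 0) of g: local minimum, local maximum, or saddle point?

saddle point

The Hessian of g is constant: H = [[-2, 4], [4, 6]].
det(H) = (-2)·6 − 4² = -28.
Since det(H) < 0, H is indefinite and the critical point is a saddle point.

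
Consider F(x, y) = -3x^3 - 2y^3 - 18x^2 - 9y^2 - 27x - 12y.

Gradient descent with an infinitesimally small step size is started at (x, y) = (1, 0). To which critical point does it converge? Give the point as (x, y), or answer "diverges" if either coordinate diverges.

diverges

F is separable, so gradient descent decouples: x follows -∂F/∂x, y follows -∂F/∂y.
∂F/∂x = -9(x + 1)(x + 3); at x=1 this is -72, so x increases.
∂F/∂y = -6(y + 1)(y + 2); at y=0 this is -12, so y increases.
The x-coordinate has no critical point in that direction and runs off to infinity.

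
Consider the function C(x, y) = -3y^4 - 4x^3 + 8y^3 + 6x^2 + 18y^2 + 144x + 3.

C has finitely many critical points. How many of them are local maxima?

2

C separates as a function of x plus a function of y, so ∇C=0 decouples.
∂C/∂x = -12(x - 4)(x + 3) = 0 at x ∈ {-3, 4}; ∂C/∂y = -12y(y - 3)(y + 1) = 0 at y ∈ {-1, 0, 3}.
The Hessian is diagonal: diag(C_xx, C_yy). Second derivatives: C_xx(-3)=84, C_xx(4)=-84; C_yy(-1)=-48, C_yy(0)=36, C_yy(3)=-144.
Local maxima occur where both diagonal entries negative: (4, -1), (4, 3). Count: 2.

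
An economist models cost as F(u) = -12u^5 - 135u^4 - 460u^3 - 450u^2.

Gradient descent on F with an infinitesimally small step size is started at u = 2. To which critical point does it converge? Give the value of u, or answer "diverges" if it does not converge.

F'(u) = -60u(u + 1)(u + 3)(u + 5), so F'(2) = -12600.
Gradient descent moves in the -F' direction, i.e. u is increasing.
There is no critical point above u=2, and F' keeps the same sign, so the iterate runs off to +∞.

diverges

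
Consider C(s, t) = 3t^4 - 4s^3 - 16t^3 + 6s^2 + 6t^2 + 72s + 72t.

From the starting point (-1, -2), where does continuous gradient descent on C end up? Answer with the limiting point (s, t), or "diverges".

(-2, -1)

C is separable, so gradient descent decouples: s follows -∂C/∂s, t follows -∂C/∂t.
∂C/∂s = -12(s - 3)(s + 2); at s=-1 this is 48, so s decreases.
∂C/∂t = 12(t - 3)(t - 2)(t + 1); at t=-2 this is -240, so t increases.
s converges to its nearest critical value -2 (a local min of the s-part); t converges to -1. The iterate converges to (-2, -1).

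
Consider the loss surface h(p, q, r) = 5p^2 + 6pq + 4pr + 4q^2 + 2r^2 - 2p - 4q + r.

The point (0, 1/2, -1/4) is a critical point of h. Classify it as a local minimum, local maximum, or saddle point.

The Hessian is constant: H = [[10, 6, 4], [6, 8, 0], [4, 0, 4]].
Leading principal minors: Δ₁ = 10, Δ₂ = 44, Δ₃ = 48.
All leading minors are positive, so H is positive definite: a local minimum.

local minimum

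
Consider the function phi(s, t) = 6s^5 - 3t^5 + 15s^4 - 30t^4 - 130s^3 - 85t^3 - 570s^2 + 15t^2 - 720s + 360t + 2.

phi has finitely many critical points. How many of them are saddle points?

phi separates as a function of s plus a function of t, so ∇phi=0 decouples.
∂phi/∂s = 30(s - 4)(s + 1)(s + 2)(s + 3) = 0 at s ∈ {-3, -2, -1, 4}; ∂phi/∂t = -15(t - 1)(t + 2)(t + 3)(t + 4) = 0 at t ∈ {-4, -3, -2, 1}.
The Hessian is diagonal: diag(phi_ss, phi_tt). Second derivatives: phi_ss(-3)=-420, phi_ss(-2)=180, phi_ss(-1)=-300, phi_ss(4)=6300; phi_tt(-4)=150, phi_tt(-3)=-60, phi_tt(-2)=90, phi_tt(1)=-900.
Saddle points occur where the two diagonal entries have opposite signs: (-3, -4), (-3, -2), (-2, -3), (-2, 1), (-1, -4), (-1, -2), (4, -3), (4, 1). Count: 8.

8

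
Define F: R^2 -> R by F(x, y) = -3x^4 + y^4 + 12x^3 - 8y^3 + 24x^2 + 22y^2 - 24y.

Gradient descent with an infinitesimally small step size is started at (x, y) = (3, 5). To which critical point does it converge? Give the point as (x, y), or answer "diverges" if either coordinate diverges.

(0, 3)

F is separable, so gradient descent decouples: x follows -∂F/∂x, y follows -∂F/∂y.
∂F/∂x = -12x(x - 4)(x + 1); at x=3 this is 144, so x decreases.
∂F/∂y = 4(y - 3)(y - 2)(y - 1); at y=5 this is 96, so y decreases.
x converges to its nearest critical value 0 (a local min of the x-part); y converges to 3. The iterate converges to (0, 3).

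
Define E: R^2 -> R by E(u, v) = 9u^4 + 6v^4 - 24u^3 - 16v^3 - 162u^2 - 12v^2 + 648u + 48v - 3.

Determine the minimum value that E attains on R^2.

E(u,v) separates as P(u) + Q(v) − 3, so its minimum is min P + min Q − 3.
P'(u) = 36(u - 3)(u - 2)(u + 3) vanishes at u ∈ {-3, 2, 3}; Q'(v) = 24(v - 2)(v - 1)(v + 1) vanishes at v ∈ {-1, 1, 2}.
Local minima of P (where P''>0): P(-3)=-2025, P(3)=567. Local minima of Q: Q(-1)=-38, Q(2)=16.
So the global minimum of E is P(-3) + Q(-1) − 3 = -2025 − 38 − 3 = -2066, attained at (-3, -1).

-2066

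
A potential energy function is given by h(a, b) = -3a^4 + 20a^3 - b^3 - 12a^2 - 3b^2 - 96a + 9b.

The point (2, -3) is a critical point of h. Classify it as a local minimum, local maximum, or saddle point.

local minimum

The mixed partial ∂²h/∂a∂b is 0, so the Hessian at any point is diag(h_aa, h_bb) = diag(12(-3a^2 + 10a - 2), -6(b + 1)).
At (2, -3): H = diag(72, 12).
Both eigenvalues are positive, so H is positive definite: a local minimum.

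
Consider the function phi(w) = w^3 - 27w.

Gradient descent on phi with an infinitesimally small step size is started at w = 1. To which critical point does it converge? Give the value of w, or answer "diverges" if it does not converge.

3

phi'(w) = 3(w - 3)(w + 3), so phi'(1) = -24.
Gradient descent moves in the -phi' direction, i.e. w is increasing.
The nearest critical point in that direction is w = 3, where phi'' = 18 > 0 (a local minimum). The iterate converges there.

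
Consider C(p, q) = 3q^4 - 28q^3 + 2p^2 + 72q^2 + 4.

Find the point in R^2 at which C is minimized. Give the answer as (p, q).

C(p,q) separates as A(p) + B(q) + 4, so its minimum is min A + min B + 4.
A'(p) = 4p vanishes at p ∈ {0}; B'(q) = 12q(q - 4)(q - 3) vanishes at q ∈ {0, 3, 4}.
Local minima of A (where A''>0): A(0)=0. Local minima of B: B(0)=0, B(4)=128.
So the global minimum of C is A(0) + B(0) + 4 = 0 + 0 + 4 = 4, attained at (0, 0).

(0, 0)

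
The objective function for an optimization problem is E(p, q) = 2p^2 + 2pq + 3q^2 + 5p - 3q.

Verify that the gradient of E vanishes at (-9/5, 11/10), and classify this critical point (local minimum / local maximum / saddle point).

local minimum

∇E = (4p + 2q + 5, 2p + 6q - 3); substituting (-9/5, 11/10) gives ∇E = (0, 0), so (-9/5, 11/10) is indeed a critical point.
The Hessian of E is constant: H = [[4, 2], [2, 6]].
det(H) = 4·6 − 2² = 20.
det(H) > 0 and tr(H) = 10 > 0, so H is positive definite and the point is a local minimum.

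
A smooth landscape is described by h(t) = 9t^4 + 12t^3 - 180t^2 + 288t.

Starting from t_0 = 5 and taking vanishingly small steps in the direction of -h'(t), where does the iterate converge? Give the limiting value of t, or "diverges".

h'(t) = 36(t - 2)(t - 1)(t + 4), so h'(5) = 3888.
Gradient descent moves in the -h' direction, i.e. t is decreasing.
The nearest critical point in that direction is t = 2, where h'' = 216 > 0 (a local minimum). The iterate converges there.

2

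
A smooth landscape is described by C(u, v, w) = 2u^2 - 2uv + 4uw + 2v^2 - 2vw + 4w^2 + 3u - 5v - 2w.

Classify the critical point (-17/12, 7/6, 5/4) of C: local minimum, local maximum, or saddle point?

The Hessian is constant: H = [[4, -2, 4], [-2, 4, -2], [4, -2, 8]].
Leading principal minors: Δ₁ = 4, Δ₂ = 12, Δ₃ = 48.
All leading minors are positive, so H is positive definite: a local minimum.

local minimum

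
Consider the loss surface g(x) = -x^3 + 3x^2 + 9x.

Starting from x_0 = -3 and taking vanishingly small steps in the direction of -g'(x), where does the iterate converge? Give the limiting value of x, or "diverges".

g'(x) = -3(x - 3)(x + 1), so g'(-3) = -36.
Gradient descent moves in the -g' direction, i.e. x is increasing.
The nearest critical point in that direction is x = -1, where g'' = 12 > 0 (a local minimum). The iterate converges there.

-1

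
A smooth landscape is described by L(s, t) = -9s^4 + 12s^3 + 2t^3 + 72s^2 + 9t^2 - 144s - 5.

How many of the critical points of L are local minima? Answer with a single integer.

1

L separates as a function of s plus a function of t, so ∇L=0 decouples.
∂L/∂s = -36(s - 2)(s - 1)(s + 2) = 0 at s ∈ {-2, 1, 2}; ∂L/∂t = 6t(t + 3) = 0 at t ∈ {-3, 0}.
The Hessian is diagonal: diag(L_ss, L_tt). Second derivatives: L_ss(-2)=-432, L_ss(1)=108, L_ss(2)=-144; L_tt(-3)=-18, L_tt(0)=18.
Local minima occur where both diagonal entries positive: (1, 0). Count: 1.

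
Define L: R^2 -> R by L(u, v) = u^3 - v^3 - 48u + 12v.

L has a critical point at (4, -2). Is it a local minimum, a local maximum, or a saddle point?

local minimum

The mixed partial ∂²L/∂u∂v is 0, so the Hessian at any point is diag(L_uu, L_vv) = diag(6u, -6v).
At (4, -2): H = diag(24, 12).
Both eigenvalues are positive, so H is positive definite: a local minimum.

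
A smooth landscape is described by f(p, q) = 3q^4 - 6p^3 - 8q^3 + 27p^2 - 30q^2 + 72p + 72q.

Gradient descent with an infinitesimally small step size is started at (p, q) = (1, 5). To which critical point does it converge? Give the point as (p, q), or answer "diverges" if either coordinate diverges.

f is separable, so gradient descent decouples: p follows -∂f/∂p, q follows -∂f/∂q.
∂f/∂p = -18(p - 4)(p + 1); at p=1 this is 108, so p decreases.
∂f/∂q = 12(q - 3)(q - 1)(q + 2); at q=5 this is 672, so q decreases.
p converges to its nearest critical value -1 (a local min of the p-part); q converges to 3. The iterate converges to (-1, 3).

(-1, 3)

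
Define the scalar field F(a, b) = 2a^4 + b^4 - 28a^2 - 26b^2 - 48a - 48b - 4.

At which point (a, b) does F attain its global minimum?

(3, 4)

F(a,b) separates as P(a) + Q(b) − 4, so its minimum is min P + min Q − 4.
P'(a) = 8(a - 3)(a + 1)(a + 2) vanishes at a ∈ {-2, -1, 3}; Q'(b) = 4(b - 4)(b + 1)(b + 3) vanishes at b ∈ {-3, -1, 4}.
Local minima of P (where P''>0): P(-2)=16, P(3)=-234. Local minima of Q: Q(-3)=-9, Q(4)=-352.
So the global minimum of F is P(3) + Q(4) − 4 = -234 − 352 − 4 = -590, attained at (3, 4).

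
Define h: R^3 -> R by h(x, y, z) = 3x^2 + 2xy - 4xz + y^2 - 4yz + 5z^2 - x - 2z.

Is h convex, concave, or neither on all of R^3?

convex

h is quadratic, so its Hessian is the constant matrix H = [[6, 2, -4], [2, 2, -4], [-4, -4, 10]].
Leading principal minors: 6, 8, 16.
All positive ⇒ H ≻ 0 ⇒ convex.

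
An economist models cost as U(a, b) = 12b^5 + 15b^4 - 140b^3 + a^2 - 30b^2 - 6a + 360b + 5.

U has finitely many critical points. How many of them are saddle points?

2

U separates as a function of a plus a function of b, so ∇U=0 decouples.
∂U/∂a = 2(a - 3) = 0 at a ∈ {3}; ∂U/∂b = 60(b - 2)(b - 1)(b + 1)(b + 3) = 0 at b ∈ {-3, -1, 1, 2}.
The Hessian is diagonal: diag(U_aa, U_bb). Second derivatives: U_aa(3)=2; U_bb(-3)=-2400, U_bb(-1)=720, U_bb(1)=-480, U_bb(2)=900.
Saddle points occur where the two diagonal entries have opposite signs: (3, -3), (3, 1). Count: 2.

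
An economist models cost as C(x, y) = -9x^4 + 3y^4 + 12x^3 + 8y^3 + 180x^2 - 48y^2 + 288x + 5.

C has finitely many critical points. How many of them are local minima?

C separates as a function of x plus a function of y, so ∇C=0 decouples.
∂C/∂x = -36(x - 4)(x + 1)(x + 2) = 0 at x ∈ {-2, -1, 4}; ∂C/∂y = 12y(y - 2)(y + 4) = 0 at y ∈ {-4, 0, 2}.
The Hessian is diagonal: diag(C_xx, C_yy). Second derivatives: C_xx(-2)=-216, C_xx(-1)=180, C_xx(4)=-1080; C_yy(-4)=288, C_yy(0)=-96, C_yy(2)=144.
Local minima occur where both diagonal entries positive: (-1, -4), (-1, 2). Count: 2.

2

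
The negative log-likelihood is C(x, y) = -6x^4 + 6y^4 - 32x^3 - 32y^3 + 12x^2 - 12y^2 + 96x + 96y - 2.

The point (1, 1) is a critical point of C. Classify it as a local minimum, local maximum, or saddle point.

The mixed partial ∂²C/∂x∂y is 0, so the Hessian at any point is diag(C_xx, C_yy) = diag(24(-3x^2 - 8x + 1), 24(3y^2 - 8y - 1)).
At (1, 1): H = diag(-240, -144).
Both eigenvalues are negative, so H is negative definite: a local maximum.

local maximum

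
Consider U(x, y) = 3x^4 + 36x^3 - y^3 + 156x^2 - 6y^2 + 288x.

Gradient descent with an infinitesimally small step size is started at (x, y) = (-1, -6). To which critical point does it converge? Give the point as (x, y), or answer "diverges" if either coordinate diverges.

U is separable, so gradient descent decouples: x follows -∂U/∂x, y follows -∂U/∂y.
∂U/∂x = 12(x + 2)(x + 3)(x + 4); at x=-1 this is 72, so x decreases.
∂U/∂y = -3y(y + 4); at y=-6 this is -36, so y increases.
x converges to its nearest critical value -2 (a local min of the x-part); y converges to -4. The iterate converges to (-2, -4).

(-2, -4)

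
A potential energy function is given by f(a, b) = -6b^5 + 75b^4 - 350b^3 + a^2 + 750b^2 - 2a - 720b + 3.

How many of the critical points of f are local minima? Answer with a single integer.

2

f separates as a function of a plus a function of b, so ∇f=0 decouples.
∂f/∂a = 2(a - 1) = 0 at a ∈ {1}; ∂f/∂b = -30(b - 4)(b - 3)(b - 2)(b - 1) = 0 at b ∈ {1, 2, 3, 4}.
The Hessian is diagonal: diag(f_aa, f_bb). Second derivatives: f_aa(1)=2; f_bb(1)=180, f_bb(2)=-60, f_bb(3)=60, f_bb(4)=-180.
Local minima occur where both diagonal entries positive: (1, 1), (1, 3). Count: 2.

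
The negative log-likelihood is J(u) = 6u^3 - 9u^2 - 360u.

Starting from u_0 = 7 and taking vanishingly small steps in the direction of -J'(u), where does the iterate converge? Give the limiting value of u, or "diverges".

5

J'(u) = 18(u - 5)(u + 4), so J'(7) = 396.
Gradient descent moves in the -J' direction, i.e. u is decreasing.
The nearest critical point in that direction is u = 5, where J'' = 162 > 0 (a local minimum). The iterate converges there.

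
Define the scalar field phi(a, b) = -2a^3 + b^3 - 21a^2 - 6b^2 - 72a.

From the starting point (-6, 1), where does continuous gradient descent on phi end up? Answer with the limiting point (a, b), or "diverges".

(-4, 4)

phi is separable, so gradient descent decouples: a follows -∂phi/∂a, b follows -∂phi/∂b.
∂phi/∂a = -6(a + 3)(a + 4); at a=-6 this is -36, so a increases.
∂phi/∂b = 3b(b - 4); at b=1 this is -9, so b increases.
a converges to its nearest critical value -4 (a local min of the a-part); b converges to 4. The iterate converges to (-4, 4).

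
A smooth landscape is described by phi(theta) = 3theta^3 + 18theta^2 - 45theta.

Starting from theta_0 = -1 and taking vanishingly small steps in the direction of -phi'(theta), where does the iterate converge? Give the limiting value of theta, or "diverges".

1

phi'(theta) = 9(theta - 1)(theta + 5), so phi'(-1) = -72.
Gradient descent moves in the -phi' direction, i.e. theta is increasing.
The nearest critical point in that direction is theta = 1, where phi'' = 54 > 0 (a local minimum). The iterate converges there.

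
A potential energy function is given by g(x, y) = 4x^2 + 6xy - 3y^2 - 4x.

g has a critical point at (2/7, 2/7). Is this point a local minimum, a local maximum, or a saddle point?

The Hessian of g is constant: H = [[8, 6], [6, -6]].
det(H) = 8·(-6) − 6² = -84.
Since det(H) < 0, H is indefinite and the critical point is a saddle point.

saddle point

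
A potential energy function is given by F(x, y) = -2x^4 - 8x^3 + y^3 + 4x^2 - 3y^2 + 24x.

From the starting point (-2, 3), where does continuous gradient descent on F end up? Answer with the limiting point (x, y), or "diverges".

F is separable, so gradient descent decouples: x follows -∂F/∂x, y follows -∂F/∂y.
∂F/∂x = -8(x - 1)(x + 1)(x + 3); at x=-2 this is -24, so x increases.
∂F/∂y = 3y(y - 2); at y=3 this is 9, so y decreases.
x converges to its nearest critical value -1 (a local min of the x-part); y converges to 2. The iterate converges to (-1, 2).

(-1, 2)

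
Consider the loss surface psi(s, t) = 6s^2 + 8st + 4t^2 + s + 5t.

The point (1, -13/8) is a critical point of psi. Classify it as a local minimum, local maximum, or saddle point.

The Hessian of psi is constant: H = [[12, 8], [8, 8]].
det(H) = 12·8 − 8² = 32.
det(H) > 0 and tr(H) = 20 > 0, so H is positive definite and the point is a local minimum.

local minimum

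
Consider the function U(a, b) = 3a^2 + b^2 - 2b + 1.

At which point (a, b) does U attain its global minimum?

(0, 1)

U(a,b) separates as P(a) + Q(b) + 1, so its minimum is min P + min Q + 1.
P'(a) = 6a vanishes at a ∈ {0}; Q'(b) = 2b - 2 vanishes at b ∈ {1}.
Local minima of P (where P''>0): P(0)=0. Local minima of Q: Q(1)=-1.
So the global minimum of U is P(0) + Q(1) + 1 = 0 − 1 + 1 = 0, attained at (0, 1).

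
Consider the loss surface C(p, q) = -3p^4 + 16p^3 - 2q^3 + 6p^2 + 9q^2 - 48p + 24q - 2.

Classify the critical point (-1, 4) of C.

local maximum

The mixed partial ∂²C/∂p∂q is 0, so the Hessian at any point is diag(C_pp, C_qq) = diag(12(-3p^2 + 8p + 1), 6(-2q + 3)).
At (-1, 4): H = diag(-120, -30).
Both eigenvalues are negative, so H is negative definite: a local maximum.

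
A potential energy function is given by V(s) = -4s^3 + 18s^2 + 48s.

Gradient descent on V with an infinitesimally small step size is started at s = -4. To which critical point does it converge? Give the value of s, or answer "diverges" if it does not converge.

V'(s) = -12(s - 4)(s + 1), so V'(-4) = -288.
Gradient descent moves in the -V' direction, i.e. s is increasing.
The nearest critical point in that direction is s = -1, where V'' = 60 > 0 (a local minimum). The iterate converges there.

-1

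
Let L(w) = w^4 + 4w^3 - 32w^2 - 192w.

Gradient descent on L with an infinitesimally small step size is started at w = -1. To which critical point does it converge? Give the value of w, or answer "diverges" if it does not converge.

4

L'(w) = 4(w - 4)(w + 3)(w + 4), so L'(-1) = -120.
Gradient descent moves in the -L' direction, i.e. w is increasing.
The nearest critical point in that direction is w = 4, where L'' = 224 > 0 (a local minimum). The iterate converges there.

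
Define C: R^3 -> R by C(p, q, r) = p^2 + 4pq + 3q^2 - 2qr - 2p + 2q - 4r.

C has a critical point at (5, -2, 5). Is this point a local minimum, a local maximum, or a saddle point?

The Hessian is constant: H = [[2, 4, 0], [4, 6, -2], [0, -2, 0]].
Leading principal minors: Δ₁ = 2, Δ₂ = -4, Δ₃ = -8.
The minors fit neither the all-positive nor the alternating-sign pattern, so H is indefinite: a saddle point.

saddle point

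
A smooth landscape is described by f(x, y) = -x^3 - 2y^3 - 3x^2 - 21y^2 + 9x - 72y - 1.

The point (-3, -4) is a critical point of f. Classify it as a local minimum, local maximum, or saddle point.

local minimum

The mixed partial ∂²f/∂x∂y is 0, so the Hessian at any point is diag(f_xx, f_yy) = diag(-6(x + 1), -6(2y + 7)).
At (-3, -4): H = diag(12, 6).
Both eigenvalues are positive, so H is positive definite: a local minimum.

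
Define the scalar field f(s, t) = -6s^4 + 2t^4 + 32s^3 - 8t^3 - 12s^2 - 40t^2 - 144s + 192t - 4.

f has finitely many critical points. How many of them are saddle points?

5

f separates as a function of s plus a function of t, so ∇f=0 decouples.
∂f/∂s = -24(s - 3)(s - 2)(s + 1) = 0 at s ∈ {-1, 2, 3}; ∂f/∂t = 8(t - 4)(t - 2)(t + 3) = 0 at t ∈ {-3, 2, 4}.
The Hessian is diagonal: diag(f_ss, f_tt). Second derivatives: f_ss(-1)=-288, f_ss(2)=72, f_ss(3)=-96; f_tt(-3)=280, f_tt(2)=-80, f_tt(4)=112.
Saddle points occur where the two diagonal entries have opposite signs: (-1, -3), (-1, 4), (2, 2), (3, -3), (3, 4). Count: 5.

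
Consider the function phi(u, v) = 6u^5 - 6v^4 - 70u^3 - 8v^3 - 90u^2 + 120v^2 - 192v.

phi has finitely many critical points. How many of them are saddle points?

6

phi separates as a function of u plus a function of v, so ∇phi=0 decouples.
∂phi/∂u = 30u(u - 3)(u + 1)(u + 2) = 0 at u ∈ {-2, -1, 0, 3}; ∂phi/∂v = -24(v - 2)(v - 1)(v + 4) = 0 at v ∈ {-4, 1, 2}.
The Hessian is diagonal: diag(phi_uu, phi_vv). Second derivatives: phi_uu(-2)=-300, phi_uu(-1)=120, phi_uu(0)=-180, phi_uu(3)=1800; phi_vv(-4)=-720, phi_vv(1)=120, phi_vv(2)=-144.
Saddle points occur where the two diagonal entries have opposite signs: (-2, 1), (-1, -4), (-1, 2), (0, 1), (3, -4), (3, 2). Count: 6.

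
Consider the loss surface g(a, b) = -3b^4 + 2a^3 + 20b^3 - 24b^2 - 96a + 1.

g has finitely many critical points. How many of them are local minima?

1

g separates as a function of a plus a function of b, so ∇g=0 decouples.
∂g/∂a = 6(a - 4)(a + 4) = 0 at a ∈ {-4, 4}; ∂g/∂b = -12b(b - 4)(b - 1) = 0 at b ∈ {0, 1, 4}.
The Hessian is diagonal: diag(g_aa, g_bb). Second derivatives: g_aa(-4)=-48, g_aa(4)=48; g_bb(0)=-48, g_bb(1)=36, g_bb(4)=-144.
Local minima occur where both diagonal entries positive: (4, 1). Count: 1.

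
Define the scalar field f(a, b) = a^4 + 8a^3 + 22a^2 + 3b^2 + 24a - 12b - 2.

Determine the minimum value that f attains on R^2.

f(a,b) separates as P(a) + Q(b) − 2, so its minimum is min P + min Q − 2.
P'(a) = 4(a + 1)(a + 2)(a + 3) vanishes at a ∈ {-3, -2, -1}; Q'(b) = 6b - 12 vanishes at b ∈ {2}.
Local minima of P (where P''>0): P(-3)=-9, P(-1)=-9. Local minima of Q: Q(2)=-12.
So the global minimum of f is P(-3) + Q(2) − 2 = -9 − 12 − 2 = -23, attained at (-3, 2).

-23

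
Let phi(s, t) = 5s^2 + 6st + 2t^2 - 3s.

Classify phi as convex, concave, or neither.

convex

phi is quadratic, so its Hessian is the constant matrix H = [[10, 6], [6, 4]].
det(H) = 4, tr(H) = 14.
det(H) > 0 and tr(H) > 0, so H is positive definite everywhere: convex.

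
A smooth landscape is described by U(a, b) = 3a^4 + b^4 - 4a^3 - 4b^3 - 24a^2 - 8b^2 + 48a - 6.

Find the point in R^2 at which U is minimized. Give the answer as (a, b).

(-2, 4)

U(a,b) separates as P(a) + Q(b) − 6, so its minimum is min P + min Q − 6.
P'(a) = 12(a - 2)(a - 1)(a + 2) vanishes at a ∈ {-2, 1, 2}; Q'(b) = 4b(b - 4)(b + 1) vanishes at b ∈ {-1, 0, 4}.
Local minima of P (where P''>0): P(-2)=-112, P(2)=16. Local minima of Q: Q(-1)=-3, Q(4)=-128.
So the global minimum of U is P(-2) + Q(4) − 6 = -112 − 128 − 6 = -246, attained at (-2, 4).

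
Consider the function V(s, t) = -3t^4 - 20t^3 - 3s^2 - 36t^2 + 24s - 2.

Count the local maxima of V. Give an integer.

V separates as a function of s plus a function of t, so ∇V=0 decouples.
∂V/∂s = -6(s - 4) = 0 at s ∈ {4}; ∂V/∂t = -12t(t + 2)(t + 3) = 0 at t ∈ {-3, -2, 0}.
The Hessian is diagonal: diag(V_ss, V_tt). Second derivatives: V_ss(4)=-6; V_tt(-3)=-36, V_tt(-2)=24, V_tt(0)=-72.
Local maxima occur where both diagonal entries negative: (4, -3), (4, 0). Count: 2.

2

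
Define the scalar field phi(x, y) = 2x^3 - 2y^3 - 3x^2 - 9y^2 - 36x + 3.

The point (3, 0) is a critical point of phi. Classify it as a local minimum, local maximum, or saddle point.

The mixed partial ∂²phi/∂x∂y is 0, so the Hessian at any point is diag(phi_xx, phi_yy) = diag(6(2x - 1), -6(2y + 3)).
At (3, 0): H = diag(30, -18).
The eigenvalues have opposite signs, so H is indefinite: a saddle point.

saddle point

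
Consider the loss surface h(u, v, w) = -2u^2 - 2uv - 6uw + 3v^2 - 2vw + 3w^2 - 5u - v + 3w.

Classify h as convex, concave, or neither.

h is quadratic, so its Hessian is the constant matrix H = [[-4, -2, -6], [-2, 6, -2], [-6, -2, 6]].
Leading principal minors: -4, -28, -416.
Neither pattern holds ⇒ H is indefinite ⇒ neither convex nor concave.

neither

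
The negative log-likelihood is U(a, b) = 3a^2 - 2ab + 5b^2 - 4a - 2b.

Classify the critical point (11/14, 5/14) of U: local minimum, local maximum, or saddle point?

local minimum

The Hessian of U is constant: H = [[6, -2], [-2, 10]].
det(H) = 6·10 − (-2)² = 56.
det(H) > 0 and tr(H) = 16 > 0, so H is positive definite and the point is a local minimum.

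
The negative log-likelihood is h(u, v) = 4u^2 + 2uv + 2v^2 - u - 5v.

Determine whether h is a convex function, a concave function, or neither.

h is quadratic, so its Hessian is the constant matrix H = [[8, 2], [2, 4]].
det(H) = 28, tr(H) = 12.
det(H) > 0 and tr(H) > 0, so H is positive definite everywhere: convex.

convex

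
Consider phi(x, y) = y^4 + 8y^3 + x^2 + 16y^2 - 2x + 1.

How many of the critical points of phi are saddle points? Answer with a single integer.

phi separates as a function of x plus a function of y, so ∇phi=0 decouples.
∂phi/∂x = 2(x - 1) = 0 at x ∈ {1}; ∂phi/∂y = 4y(y + 2)(y + 4) = 0 at y ∈ {-4, -2, 0}.
The Hessian is diagonal: diag(phi_xx, phi_yy). Second derivatives: phi_xx(1)=2; phi_yy(-4)=32, phi_yy(-2)=-16, phi_yy(0)=32.
Saddle points occur where the two diagonal entries have opposite signs: (1, -2). Count: 1.

1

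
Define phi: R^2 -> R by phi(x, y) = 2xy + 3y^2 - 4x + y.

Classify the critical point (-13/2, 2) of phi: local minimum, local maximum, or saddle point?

The Hessian of phi is constant: H = [[0, 2], [2, 6]].
det(H) = 0·6 − 2² = -4.
Since det(H) < 0, H is indefinite and the critical point is a saddle point.

saddle point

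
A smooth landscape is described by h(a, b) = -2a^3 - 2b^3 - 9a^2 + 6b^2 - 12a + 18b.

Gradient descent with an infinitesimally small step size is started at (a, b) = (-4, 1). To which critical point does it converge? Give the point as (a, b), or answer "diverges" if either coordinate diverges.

(-2, -1)

h is separable, so gradient descent decouples: a follows -∂h/∂a, b follows -∂h/∂b.
∂h/∂a = -6(a + 1)(a + 2); at a=-4 this is -36, so a increases.
∂h/∂b = -6(b - 3)(b + 1); at b=1 this is 24, so b decreases.
a converges to its nearest critical value -2 (a local min of the a-part); b converges to -1. The iterate converges to (-2, -1).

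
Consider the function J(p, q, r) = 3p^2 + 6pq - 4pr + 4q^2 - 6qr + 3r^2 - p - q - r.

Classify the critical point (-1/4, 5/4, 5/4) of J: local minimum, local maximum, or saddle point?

local minimum

The Hessian is constant: H = [[6, 6, -4], [6, 8, -6], [-4, -6, 6]].
Leading principal minors: Δ₁ = 6, Δ₂ = 12, Δ₃ = 16.
All leading minors are positive, so H is positive definite: a local minimum.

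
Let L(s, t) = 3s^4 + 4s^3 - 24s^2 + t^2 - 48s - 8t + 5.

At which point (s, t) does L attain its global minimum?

(2, 4)

L(s,t) separates as P(s) + Q(t) + 5, so its minimum is min P + min Q + 5.
P'(s) = 12(s - 2)(s + 1)(s + 2) vanishes at s ∈ {-2, -1, 2}; Q'(t) = 2(t - 4) vanishes at t ∈ {4}.
Local minima of P (where P''>0): P(-2)=16, P(2)=-112. Local minima of Q: Q(4)=-16.
So the global minimum of L is P(2) + Q(4) + 5 = -112 − 16 + 5 = -123, attained at (2, 4).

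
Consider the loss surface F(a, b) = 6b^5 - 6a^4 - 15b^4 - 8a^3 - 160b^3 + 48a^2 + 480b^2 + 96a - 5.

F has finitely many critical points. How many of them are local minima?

2

F separates as a function of a plus a function of b, so ∇F=0 decouples.
∂F/∂a = -24(a - 2)(a + 1)(a + 2) = 0 at a ∈ {-2, -1, 2}; ∂F/∂b = 30b(b - 4)(b - 2)(b + 4) = 0 at b ∈ {-4, 0, 2, 4}.
The Hessian is diagonal: diag(F_aa, F_bb). Second derivatives: F_aa(-2)=-96, F_aa(-1)=72, F_aa(2)=-288; F_bb(-4)=-5760, F_bb(0)=960, F_bb(2)=-720, F_bb(4)=1920.
Local minima occur where both diagonal entries positive: (-1, 0), (-1, 4). Count: 2.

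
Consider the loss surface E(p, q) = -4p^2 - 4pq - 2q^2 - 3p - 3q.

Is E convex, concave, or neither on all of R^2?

E is quadratic, so its Hessian is the constant matrix H = [[-8, -4], [-4, -4]].
det(H) = 16, tr(H) = -12.
det(H) > 0 and tr(H) < 0, so H is negative definite everywhere: concave.

concave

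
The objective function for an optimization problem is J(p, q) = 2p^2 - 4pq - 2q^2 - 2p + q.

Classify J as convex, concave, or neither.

J is quadratic, so its Hessian is the constant matrix H = [[4, -4], [-4, -4]].
det(H) = -32, tr(H) = 0.
det(H) < 0, so H is indefinite: neither convex nor concave.

neither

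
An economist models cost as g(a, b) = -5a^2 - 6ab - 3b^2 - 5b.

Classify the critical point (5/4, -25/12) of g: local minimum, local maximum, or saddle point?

local maximum

The Hessian of g is constant: H = [[-10, -6], [-6, -6]].
det(H) = (-10)·(-6) − (-6)² = 24.
det(H) > 0 and tr(H) = -16 < 0, so H is negative definite and the point is a local maximum.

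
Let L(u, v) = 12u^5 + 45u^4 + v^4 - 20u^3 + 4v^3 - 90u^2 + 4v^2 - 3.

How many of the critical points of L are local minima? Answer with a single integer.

L separates as a function of u plus a function of v, so ∇L=0 decouples.
∂L/∂u = 60u(u - 1)(u + 1)(u + 3) = 0 at u ∈ {-3, -1, 0, 1}; ∂L/∂v = 4v(v + 1)(v + 2) = 0 at v ∈ {-2, -1, 0}.
The Hessian is diagonal: diag(L_uu, L_vv). Second derivatives: L_uu(-3)=-1440, L_uu(-1)=240, L_uu(0)=-180, L_uu(1)=480; L_vv(-2)=8, L_vv(-1)=-4, L_vv(0)=8.
Local minima occur where both diagonal entries positive: (-1, -2), (-1, 0), (1, -2), (1, 0). Count: 4.

4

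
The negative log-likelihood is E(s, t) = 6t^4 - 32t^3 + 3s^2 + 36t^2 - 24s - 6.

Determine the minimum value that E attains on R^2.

-108

E(s,t) separates as P(s) + Q(t) − 6, so its minimum is min P + min Q − 6.
P'(s) = 6s - 24 vanishes at s ∈ {4}; Q'(t) = 24t(t - 3)(t - 1) vanishes at t ∈ {0, 1, 3}.
Local minima of P (where P''>0): P(4)=-48. Local minima of Q: Q(0)=0, Q(3)=-54.
So the global minimum of E is P(4) + Q(3) − 6 = -48 − 54 − 6 = -108, attained at (4, 3).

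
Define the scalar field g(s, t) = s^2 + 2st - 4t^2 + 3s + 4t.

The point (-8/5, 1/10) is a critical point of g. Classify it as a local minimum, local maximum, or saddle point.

saddle point

The Hessian of g is constant: H = [[2, 2], [2, -8]].
det(H) = 2·(-8) − 2² = -20.
Since det(H) < 0, H is indefinite and the critical point is a saddle point.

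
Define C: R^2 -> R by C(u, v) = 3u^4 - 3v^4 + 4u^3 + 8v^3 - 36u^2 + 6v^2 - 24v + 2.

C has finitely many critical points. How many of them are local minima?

C separates as a function of u plus a function of v, so ∇C=0 decouples.
∂C/∂u = 12u(u - 2)(u + 3) = 0 at u ∈ {-3, 0, 2}; ∂C/∂v = -12(v - 2)(v - 1)(v + 1) = 0 at v ∈ {-1, 1, 2}.
The Hessian is diagonal: diag(C_uu, C_vv). Second derivatives: C_uu(-3)=180, C_uu(0)=-72, C_uu(2)=120; C_vv(-1)=-72, C_vv(1)=24, C_vv(2)=-36.
Local minima occur where both diagonal entries positive: (-3, 1), (2, 1). Count: 2.

2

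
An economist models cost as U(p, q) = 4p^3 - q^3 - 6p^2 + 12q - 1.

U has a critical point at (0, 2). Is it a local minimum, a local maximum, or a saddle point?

local maximum

The mixed partial ∂²U/∂p∂q is 0, so the Hessian at any point is diag(U_pp, U_qq) = diag(12(2p - 1), -6q).
At (0, 2): H = diag(-12, -12).
Both eigenvalues are negative, so H is negative definite: a local maximum.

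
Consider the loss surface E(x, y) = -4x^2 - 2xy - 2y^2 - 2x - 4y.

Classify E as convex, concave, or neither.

concave

E is quadratic, so its Hessian is the constant matrix H = [[-8, -2], [-2, -4]].
det(H) = 28, tr(H) = -12.
det(H) > 0 and tr(H) < 0, so H is negative definite everywhere: concave.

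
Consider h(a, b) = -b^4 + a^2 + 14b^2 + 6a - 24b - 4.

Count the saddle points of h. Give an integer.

2

h separates as a function of a plus a function of b, so ∇h=0 decouples.
∂h/∂a = 2(a + 3) = 0 at a ∈ {-3}; ∂h/∂b = -4(b - 2)(b - 1)(b + 3) = 0 at b ∈ {-3, 1, 2}.
The Hessian is diagonal: diag(h_aa, h_bb). Second derivatives: h_aa(-3)=2; h_bb(-3)=-80, h_bb(1)=16, h_bb(2)=-20.
Saddle points occur where the two diagonal entries have opposite signs: (-3, -3), (-3, 2). Count: 2.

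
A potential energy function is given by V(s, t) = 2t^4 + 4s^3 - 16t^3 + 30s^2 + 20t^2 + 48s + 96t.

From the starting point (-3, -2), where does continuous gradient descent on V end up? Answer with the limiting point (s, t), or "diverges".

V is separable, so gradient descent decouples: s follows -∂V/∂s, t follows -∂V/∂t.
∂V/∂s = 12(s + 1)(s + 4); at s=-3 this is -24, so s increases.
∂V/∂t = 8(t - 4)(t - 3)(t + 1); at t=-2 this is -240, so t increases.
s converges to its nearest critical value -1 (a local min of the s-part); t converges to -1. The iterate converges to (-1, -1).

(-1, -1)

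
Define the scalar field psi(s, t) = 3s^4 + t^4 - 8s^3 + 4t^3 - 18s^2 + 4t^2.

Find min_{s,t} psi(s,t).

psi(s,t) separates as P(s) + Q(t), so its minimum is min P + min Q.
P'(s) = 12s(s - 3)(s + 1) vanishes at s ∈ {-1, 0, 3}; Q'(t) = 4t(t + 1)(t + 2) vanishes at t ∈ {-2, -1, 0}.
Local minima of P (where P''>0): P(-1)=-7, P(3)=-135. Local minima of Q: Q(-2)=0, Q(0)=0.
So the global minimum of psi is P(3) + Q(-2) = -135 + 0 = -135, attained at (3, -2).

-135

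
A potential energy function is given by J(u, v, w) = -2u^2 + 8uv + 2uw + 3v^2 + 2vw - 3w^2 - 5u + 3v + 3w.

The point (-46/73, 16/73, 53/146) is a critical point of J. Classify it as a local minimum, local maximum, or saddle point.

The Hessian is constant: H = [[-4, 8, 2], [8, 6, 2], [2, 2, -6]].
Leading principal minors: Δ₁ = -4, Δ₂ = -88, Δ₃ = 584.
The minors fit neither the all-positive nor the alternating-sign pattern, so H is indefinite: a saddle point.

saddle point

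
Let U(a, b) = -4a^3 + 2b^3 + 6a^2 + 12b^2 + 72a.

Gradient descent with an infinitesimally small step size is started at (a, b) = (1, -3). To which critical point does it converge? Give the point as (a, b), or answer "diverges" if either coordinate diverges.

U is separable, so gradient descent decouples: a follows -∂U/∂a, b follows -∂U/∂b.
∂U/∂a = -12(a - 3)(a + 2); at a=1 this is 72, so a decreases.
∂U/∂b = 6b(b + 4); at b=-3 this is -18, so b increases.
a converges to its nearest critical value -2 (a local min of the a-part); b converges to 0. The iterate converges to (-2, 0).

(-2, 0)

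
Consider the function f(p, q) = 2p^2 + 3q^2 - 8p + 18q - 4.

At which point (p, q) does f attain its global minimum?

f(p,q) separates as A(p) + B(q) − 4, so its minimum is min A + min B − 4.
A'(p) = 4p - 8 vanishes at p ∈ {2}; B'(q) = 6q + 18 vanishes at q ∈ {-3}.
Local minima of A (where A''>0): A(2)=-8. Local minima of B: B(-3)=-27.
So the global minimum of f is A(2) + B(-3) − 4 = -8 − 27 − 4 = -39, attained at (2, -3).

(2, -3)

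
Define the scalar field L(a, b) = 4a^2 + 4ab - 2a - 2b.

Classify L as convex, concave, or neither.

neither

L is quadratic, so its Hessian is the constant matrix H = [[8, 4], [4, 0]].
det(H) = -16, tr(H) = 8.
det(H) < 0, so H is indefinite: neither convex nor concave.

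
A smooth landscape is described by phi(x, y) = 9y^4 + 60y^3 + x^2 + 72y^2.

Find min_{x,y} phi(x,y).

phi(x,y) separates as P(x) + Q(y), so its minimum is min P + min Q.
P'(x) = 2x vanishes at x ∈ {0}; Q'(y) = 36y(y + 1)(y + 4) vanishes at y ∈ {-4, -1, 0}.
Local minima of P (where P''>0): P(0)=0. Local minima of Q: Q(-4)=-384, Q(0)=0.
So the global minimum of phi is P(0) + Q(-4) = 0 − 384 = -384, attained at (0, -4).

-384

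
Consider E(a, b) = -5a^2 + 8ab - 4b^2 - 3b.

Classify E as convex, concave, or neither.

E is quadratic, so its Hessian is the constant matrix H = [[-10, 8], [8, -8]].
det(H) = 16, tr(H) = -18.
det(H) > 0 and tr(H) < 0, so H is negative definite everywhere: concave.

concave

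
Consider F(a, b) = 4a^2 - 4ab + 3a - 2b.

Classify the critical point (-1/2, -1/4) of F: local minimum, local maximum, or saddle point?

The Hessian of F is constant: H = [[8, -4], [-4, 0]].
det(H) = 8·0 − (-4)² = -16.
Since det(H) < 0, H is indefinite and the critical point is a saddle point.

saddle point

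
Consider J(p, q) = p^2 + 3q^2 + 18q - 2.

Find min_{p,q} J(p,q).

-29

J(p,q) separates as A(p) + B(q) − 2, so its minimum is min A + min B − 2.
A'(p) = 2p vanishes at p ∈ {0}; B'(q) = 6q + 18 vanishes at q ∈ {-3}.
Local minima of A (where A''>0): A(0)=0. Local minima of B: B(-3)=-27.
So the global minimum of J is A(0) + B(-3) − 2 = 0 − 27 − 2 = -29, attained at (0, -3).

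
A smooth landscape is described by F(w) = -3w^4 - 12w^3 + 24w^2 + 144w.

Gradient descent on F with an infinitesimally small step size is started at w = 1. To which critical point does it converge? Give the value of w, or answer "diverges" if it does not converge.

F'(w) = -12(w - 2)(w + 2)(w + 3), so F'(1) = 144.
Gradient descent moves in the -F' direction, i.e. w is decreasing.
The nearest critical point in that direction is w = -2, where F'' = 48 > 0 (a local minimum). The iterate converges there.

-2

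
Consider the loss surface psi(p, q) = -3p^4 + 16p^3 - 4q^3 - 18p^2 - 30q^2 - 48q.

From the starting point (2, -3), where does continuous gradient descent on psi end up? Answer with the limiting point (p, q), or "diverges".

psi is separable, so gradient descent decouples: p follows -∂psi/∂p, q follows -∂psi/∂q.
∂psi/∂p = -12p(p - 3)(p - 1); at p=2 this is 24, so p decreases.
∂psi/∂q = -12(q + 1)(q + 4); at q=-3 this is 24, so q decreases.
p converges to its nearest critical value 1 (a local min of the p-part); q converges to -4. The iterate converges to (1, -4).

(1, -4)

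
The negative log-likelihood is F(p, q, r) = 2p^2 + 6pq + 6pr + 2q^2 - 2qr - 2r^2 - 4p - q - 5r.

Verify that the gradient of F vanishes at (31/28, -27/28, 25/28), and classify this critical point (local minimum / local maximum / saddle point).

∇F = (4p + 6q + 6r - 4, 6p + 4q - 2r - 1, 6p - 2q - 4r - 5); substituting (31/28, -27/28, 25/28) gives ∇F = (0, 0, 0), so (31/28, -27/28, 25/28) is indeed a critical point.
The Hessian is constant: H = [[4, 6, 6], [6, 4, -2], [6, -2, -4]].
Leading principal minors: Δ₁ = 4, Δ₂ = -20, Δ₃ = -224.
The minors fit neither the all-positive nor the alternating-sign pattern, so H is indefinite: a saddle point.

saddle point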